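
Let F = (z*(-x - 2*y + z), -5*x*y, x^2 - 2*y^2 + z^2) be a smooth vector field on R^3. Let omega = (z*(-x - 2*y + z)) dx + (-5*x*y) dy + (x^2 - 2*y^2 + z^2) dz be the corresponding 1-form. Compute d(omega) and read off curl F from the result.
d(omega) = (-4*y) dy ∧ dz + (-3*x - 2*y + 2*z) dz ∧ dx + (-5*y + 2*z) dx ∧ dy; curl F = (-4*y, -3*x - 2*y + 2*z, -5*y + 2*z)

d omega = sum_{i<j} (∂f_j/∂x_i - ∂f_i/∂x_j) dx_i ∧ dx_j. Under the identification (dy ∧ dz, dz ∧ dx, dx ∧ dy) ↔ (e_x, e_y, e_z), the coefficients are exactly the components of curl F. Compute:
  ∂R/∂y - ∂Q/∂z = (-4*y) - (0) = -4*y
  ∂P/∂z - ∂R/∂x = (-x - 2*y + 2*z) - (2*x) = -3*x - 2*y + 2*z
  ∂Q/∂x - ∂P/∂y = (-5*y) - (-2*z) = -5*y + 2*z.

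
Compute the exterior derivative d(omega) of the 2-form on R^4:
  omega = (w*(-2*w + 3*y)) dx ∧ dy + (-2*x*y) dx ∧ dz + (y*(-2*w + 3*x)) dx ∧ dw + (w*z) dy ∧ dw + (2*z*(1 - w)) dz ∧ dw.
d(omega) = (-2*w - 3*x + 3*y) dx ∧ dy ∧ dw + (2*x) dx ∧ dy ∧ dz + (-w) dy ∧ dz ∧ dw

For a 2-form omega = sum_{i<j} g_{ij} dx_i ∧ dx_j, the exterior derivative is
  d(omega) = sum_{i<j} d(g_{ij}) ∧ dx_i ∧ dx_j = sum_{i<j, k} (∂g_{ij}/∂x_k) dx_k ∧ dx_i ∧ dx_j.
Expand each term, using dx_k ∧ dx_i ∧ dx_j = sgn(permutation) dx_{(a)} ∧ dx_{(b)} ∧ dx_{(c)} with (a < b < c) sorted:
  d(w*(-2*w + 3*y)) includes (∂/∂w)(w*(-2*w + 3*y)) dw = (-4*w + 3*y) dw, which multiplied by dx ∧ dy gives (-4*w + 3*y) dx ∧ dy ∧ dw
  d(-2*x*y) includes (∂/∂y)(-2*x*y) dy = (-2*x) dy, which multiplied by dx ∧ dz gives (2*x) dx ∧ dy ∧ dz
  d(y*(-2*w + 3*x)) includes (∂/∂y)(y*(-2*w + 3*x)) dy = (-2*w + 3*x) dy, which multiplied by dx ∧ dw gives (2*w - 3*x) dx ∧ dy ∧ dw
  d(w*z) includes (∂/∂z)(w*z) dz = (w) dz, which multiplied by dy ∧ dw gives (-w) dy ∧ dz ∧ dw
Collecting like 3-forms: d(omega) = (-2*w - 3*x + 3*y) dx ∧ dy ∧ dw + (2*x) dx ∧ dy ∧ dz + (-w) dy ∧ dz ∧ dw.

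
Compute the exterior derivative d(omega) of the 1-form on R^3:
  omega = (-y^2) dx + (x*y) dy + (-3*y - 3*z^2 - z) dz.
d(omega) = (3*y) dx ∧ dy + (-3) dy ∧ dz

For a 1-form omega = sum_i f_i dx_i, the exterior derivative is
  d(omega) = sum_{i < j} (∂f_j/∂x_i - ∂f_i/∂x_j) dx_i ∧ dx_j.
  coefficient of dx ∧ dy: ∂f_2/∂x - ∂f_1/∂y = ∂(x*y)/∂x - ∂(-y^2)/∂y = 3*y
  coefficient of dy ∧ dz: ∂f_3/∂y - ∂f_2/∂z = ∂(-3*y - 3*z^2 - z)/∂y - ∂(x*y)/∂z = -3
Assembling: d(omega) = (3*y) dx ∧ dy + (-3) dy ∧ dz.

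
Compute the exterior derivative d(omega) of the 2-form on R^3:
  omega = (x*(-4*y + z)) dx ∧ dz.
d(omega) = (4*x) dx ∧ dy ∧ dz

For a 2-form omega = sum_{i<j} g_{ij} dx_i ∧ dx_j, the exterior derivative is
  d(omega) = sum_{i<j} d(g_{ij}) ∧ dx_i ∧ dx_j = sum_{i<j, k} (∂g_{ij}/∂x_k) dx_k ∧ dx_i ∧ dx_j.
Expand each term, using dx_k ∧ dx_i ∧ dx_j = sgn(permutation) dx_{(a)} ∧ dx_{(b)} ∧ dx_{(c)} with (a < b < c) sorted:
  d(x*(-4*y + z)) includes (∂/∂y)(x*(-4*y + z)) dy = (-4*x) dy, which multiplied by dx ∧ dz gives (4*x) dx ∧ dy ∧ dz
Collecting like 3-forms: d(omega) = (4*x) dx ∧ dy ∧ dz.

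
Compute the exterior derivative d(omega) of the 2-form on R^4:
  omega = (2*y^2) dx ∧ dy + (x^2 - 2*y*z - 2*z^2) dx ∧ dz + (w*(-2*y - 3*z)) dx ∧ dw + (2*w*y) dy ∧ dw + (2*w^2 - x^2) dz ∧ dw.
d(omega) = (2*z) dx ∧ dy ∧ dz + (2*w) dx ∧ dy ∧ dw + (3*w - 2*x) dx ∧ dz ∧ dw

For a 2-form omega = sum_{i<j} g_{ij} dx_i ∧ dx_j, the exterior derivative is
  d(omega) = sum_{i<j} d(g_{ij}) ∧ dx_i ∧ dx_j = sum_{i<j, k} (∂g_{ij}/∂x_k) dx_k ∧ dx_i ∧ dx_j.
Expand each term, using dx_k ∧ dx_i ∧ dx_j = sgn(permutation) dx_{(a)} ∧ dx_{(b)} ∧ dx_{(c)} with (a < b < c) sorted:
  d(x^2 - 2*y*z - 2*z^2) includes (∂/∂y)(x^2 - 2*y*z - 2*z^2) dy = (-2*z) dy, which multiplied by dx ∧ dz gives (2*z) dx ∧ dy ∧ dz
  d(w*(-2*y - 3*z)) includes (∂/∂y)(w*(-2*y - 3*z)) dy = (-2*w) dy, which multiplied by dx ∧ dw gives (2*w) dx ∧ dy ∧ dw
  d(w*(-2*y - 3*z)) includes (∂/∂z)(w*(-2*y - 3*z)) dz = (-3*w) dz, which multiplied by dx ∧ dw gives (3*w) dx ∧ dz ∧ dw
  d(2*w^2 - x^2) includes (∂/∂x)(2*w^2 - x^2) dx = (-2*x) dx, which multiplied by dz ∧ dw gives (-2*x) dx ∧ dz ∧ dw
Collecting like 3-forms: d(omega) = (2*z) dx ∧ dy ∧ dz + (2*w) dx ∧ dy ∧ dw + (3*w - 2*x) dx ∧ dz ∧ dw.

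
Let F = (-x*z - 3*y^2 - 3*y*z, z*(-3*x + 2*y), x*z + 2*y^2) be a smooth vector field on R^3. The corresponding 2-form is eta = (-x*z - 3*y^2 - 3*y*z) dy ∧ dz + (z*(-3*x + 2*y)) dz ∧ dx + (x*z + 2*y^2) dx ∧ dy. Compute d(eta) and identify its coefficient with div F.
d(eta) = (x + z) dx ∧ dy ∧ dz; div F = x + z

For a 2-form in R^3 of the form above, applying d gives a 3-form with coefficient ∂P/∂x + ∂Q/∂y + ∂R/∂z:
  ∂P/∂x = -z
  ∂Q/∂y = 2*z
  ∂R/∂z = x
Sum = x + z, which is exactly div F.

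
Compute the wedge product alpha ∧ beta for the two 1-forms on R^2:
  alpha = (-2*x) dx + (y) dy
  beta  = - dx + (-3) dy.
alpha ∧ beta = (6*x + y) dx ∧ dy

Distribute the wedge, using dx_i ∧ dx_j = -dx_j ∧ dx_i and dx_i ∧ dx_i = 0. For each pair (i, j) with i < j, the coefficient of dx_i ∧ dx_j in alpha ∧ beta is (alpha_i * beta_j - alpha_j * beta_i). Collecting: alpha ∧ beta = (6*x + y) dx ∧ dy.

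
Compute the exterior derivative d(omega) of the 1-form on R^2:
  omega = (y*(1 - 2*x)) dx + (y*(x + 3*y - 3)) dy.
d(omega) = (2*x + y - 1) dx ∧ dy

For a 1-form omega = sum_i f_i dx_i, the exterior derivative is
  d(omega) = sum_{i < j} (∂f_j/∂x_i - ∂f_i/∂x_j) dx_i ∧ dx_j.
  coefficient of dx ∧ dy: ∂f_2/∂x - ∂f_1/∂y = ∂(y*(x + 3*y - 3))/∂x - ∂(y*(1 - 2*x))/∂y = 2*x + y - 1
Assembling: d(omega) = (2*x + y - 1) dx ∧ dy.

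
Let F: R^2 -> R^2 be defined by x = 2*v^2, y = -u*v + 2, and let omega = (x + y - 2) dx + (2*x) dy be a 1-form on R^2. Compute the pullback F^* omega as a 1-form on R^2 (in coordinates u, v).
F^* omega = (-4*v^3) du + (8*v^2*(-u + v)) dv

Using F^*(f dg) = (f ∘ F) d(g ∘ F), substitute each coordinate x_i by F_i(u, v) in f_i, and replace dx_i by d F_i = (∂F_i/∂u) du + (∂F_i/∂v) dv.
  For the x component: f_1(F) = v*(-u + 2*v); d F_1 = (0) du + (4*v) dv
  For the y component: f_2(F) = 4*v^2; d F_2 = (-v) du + (-u) dv
Combining and collecting du, dv coefficients:
  coeff of du: -4*v^3
  coeff of dv: 8*v^2*(-u + v)
F^* omega = (-4*v^3) du + (8*v^2*(-u + v)) dv.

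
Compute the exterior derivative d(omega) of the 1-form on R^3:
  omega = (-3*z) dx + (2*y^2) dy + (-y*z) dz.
d(omega) = (3) dx ∧ dz + (-z) dy ∧ dz

For a 1-form omega = sum_i f_i dx_i, the exterior derivative is
  d(omega) = sum_{i < j} (∂f_j/∂x_i - ∂f_i/∂x_j) dx_i ∧ dx_j.
  coefficient of dx ∧ dz: ∂f_3/∂x - ∂f_1/∂z = ∂(-y*z)/∂x - ∂(-3*z)/∂z = 3
  coefficient of dy ∧ dz: ∂f_3/∂y - ∂f_2/∂z = ∂(-y*z)/∂y - ∂(2*y^2)/∂z = -z
Assembling: d(omega) = (3) dx ∧ dz + (-z) dy ∧ dz.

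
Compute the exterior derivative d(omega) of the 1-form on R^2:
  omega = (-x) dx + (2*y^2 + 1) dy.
d(omega) = 0

For a 1-form omega = sum_i f_i dx_i, the exterior derivative is
  d(omega) = sum_{i < j} (∂f_j/∂x_i - ∂f_i/∂x_j) dx_i ∧ dx_j.

Assembling: d(omega) = 0.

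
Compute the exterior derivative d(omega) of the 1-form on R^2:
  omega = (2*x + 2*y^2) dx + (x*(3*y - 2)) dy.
d(omega) = (-y - 2) dx ∧ dy

For a 1-form omega = sum_i f_i dx_i, the exterior derivative is
  d(omega) = sum_{i < j} (∂f_j/∂x_i - ∂f_i/∂x_j) dx_i ∧ dx_j.
  coefficient of dx ∧ dy: ∂f_2/∂x - ∂f_1/∂y = ∂(x*(3*y - 2))/∂x - ∂(2*x + 2*y^2)/∂y = -y - 2
Assembling: d(omega) = (-y - 2) dx ∧ dy.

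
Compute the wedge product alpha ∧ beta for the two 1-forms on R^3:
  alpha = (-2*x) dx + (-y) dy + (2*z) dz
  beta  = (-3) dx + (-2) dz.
alpha ∧ beta = (4*x + 6*z) dx ∧ dz + (-3*y) dx ∧ dy + (2*y) dy ∧ dz

Distribute the wedge, using dx_i ∧ dx_j = -dx_j ∧ dx_i and dx_i ∧ dx_i = 0. For each pair (i, j) with i < j, the coefficient of dx_i ∧ dx_j in alpha ∧ beta is (alpha_i * beta_j - alpha_j * beta_i). Collecting: alpha ∧ beta = (4*x + 6*z) dx ∧ dz + (-3*y) dx ∧ dy + (2*y) dy ∧ dz.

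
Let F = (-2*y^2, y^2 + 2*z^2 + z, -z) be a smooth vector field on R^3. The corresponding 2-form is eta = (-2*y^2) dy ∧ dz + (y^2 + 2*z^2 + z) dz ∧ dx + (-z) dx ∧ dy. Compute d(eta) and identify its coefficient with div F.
d(eta) = (2*y - 1) dx ∧ dy ∧ dz; div F = 2*y - 1

For a 2-form in R^3 of the form above, applying d gives a 3-form with coefficient ∂P/∂x + ∂Q/∂y + ∂R/∂z:
  ∂P/∂x = 0
  ∂Q/∂y = 2*y
  ∂R/∂z = -1
Sum = 2*y - 1, which is exactly div F.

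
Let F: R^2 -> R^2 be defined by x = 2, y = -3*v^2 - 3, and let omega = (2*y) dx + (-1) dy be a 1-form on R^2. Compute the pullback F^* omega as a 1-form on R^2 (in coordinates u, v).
F^* omega = (6*v) dv

Using F^*(f dg) = (f ∘ F) d(g ∘ F), substitute each coordinate x_i by F_i(u, v) in f_i, and replace dx_i by d F_i = (∂F_i/∂u) du + (∂F_i/∂v) dv.
  For the x component: f_1(F) = -6*v^2 - 6; d F_1 = (0) du + (0) dv
  For the y component: f_2(F) = -1; d F_2 = (0) du + (-6*v) dv
Combining and collecting du, dv coefficients:
  coeff of du: 0
  coeff of dv: 6*v
F^* omega = (6*v) dv.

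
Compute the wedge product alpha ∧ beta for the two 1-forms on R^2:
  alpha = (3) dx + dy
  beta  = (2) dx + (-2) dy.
alpha ∧ beta = (-8) dx ∧ dy

Distribute the wedge, using dx_i ∧ dx_j = -dx_j ∧ dx_i and dx_i ∧ dx_i = 0. For each pair (i, j) with i < j, the coefficient of dx_i ∧ dx_j in alpha ∧ beta is (alpha_i * beta_j - alpha_j * beta_i). Collecting: alpha ∧ beta = (-8) dx ∧ dy.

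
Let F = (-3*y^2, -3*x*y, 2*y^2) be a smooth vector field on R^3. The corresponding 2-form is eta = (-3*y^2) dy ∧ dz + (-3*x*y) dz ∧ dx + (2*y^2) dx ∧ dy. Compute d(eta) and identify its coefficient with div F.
d(eta) = (-3*x) dx ∧ dy ∧ dz; div F = -3*x

For a 2-form in R^3 of the form above, applying d gives a 3-form with coefficient ∂P/∂x + ∂Q/∂y + ∂R/∂z:
  ∂P/∂x = 0
  ∂Q/∂y = -3*x
  ∂R/∂z = 0
Sum = -3*x, which is exactly div F.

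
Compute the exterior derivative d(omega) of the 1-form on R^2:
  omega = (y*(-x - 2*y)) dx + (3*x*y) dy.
d(omega) = (x + 7*y) dx ∧ dy

For a 1-form omega = sum_i f_i dx_i, the exterior derivative is
  d(omega) = sum_{i < j} (∂f_j/∂x_i - ∂f_i/∂x_j) dx_i ∧ dx_j.
  coefficient of dx ∧ dy: ∂f_2/∂x - ∂f_1/∂y = ∂(3*x*y)/∂x - ∂(y*(-x - 2*y))/∂y = x + 7*y
Assembling: d(omega) = (x + 7*y) dx ∧ dy.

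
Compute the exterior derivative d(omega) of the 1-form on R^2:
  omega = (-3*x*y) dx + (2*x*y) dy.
d(omega) = (3*x + 2*y) dx ∧ dy

For a 1-form omega = sum_i f_i dx_i, the exterior derivative is
  d(omega) = sum_{i < j} (∂f_j/∂x_i - ∂f_i/∂x_j) dx_i ∧ dx_j.
  coefficient of dx ∧ dy: ∂f_2/∂x - ∂f_1/∂y = ∂(2*x*y)/∂x - ∂(-3*x*y)/∂y = 3*x + 2*y
Assembling: d(omega) = (3*x + 2*y) dx ∧ dy.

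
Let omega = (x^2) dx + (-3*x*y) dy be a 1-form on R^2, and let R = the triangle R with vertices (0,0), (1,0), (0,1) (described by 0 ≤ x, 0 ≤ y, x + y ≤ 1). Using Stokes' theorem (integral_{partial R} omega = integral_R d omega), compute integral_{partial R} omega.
integral_(partial R) omega = -1/2

Stokes: integral_partial_R omega = integral_R d omega with d omega = (∂Q/∂x - ∂P/∂y) dx ∧ dy.
  ∂Q/∂x = -3*y
  ∂P/∂y = 0
  integrand = ∂Q/∂x - ∂P/∂y = -3*y.
Integrating over R: integral_0^1 integral_0^{1-x} (-3*y) dy dx = -1/2.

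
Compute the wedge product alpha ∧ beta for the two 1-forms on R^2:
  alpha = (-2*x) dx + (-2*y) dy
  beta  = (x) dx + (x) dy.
alpha ∧ beta = (2*x*(-x + y)) dx ∧ dy

Distribute the wedge, using dx_i ∧ dx_j = -dx_j ∧ dx_i and dx_i ∧ dx_i = 0. For each pair (i, j) with i < j, the coefficient of dx_i ∧ dx_j in alpha ∧ beta is (alpha_i * beta_j - alpha_j * beta_i). Collecting: alpha ∧ beta = (2*x*(-x + y)) dx ∧ dy.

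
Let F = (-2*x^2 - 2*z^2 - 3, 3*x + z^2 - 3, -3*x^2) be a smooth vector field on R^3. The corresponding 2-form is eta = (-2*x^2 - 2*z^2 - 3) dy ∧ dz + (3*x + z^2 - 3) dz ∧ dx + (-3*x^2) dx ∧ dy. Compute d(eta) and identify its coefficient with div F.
d(eta) = (-4*x) dx ∧ dy ∧ dz; div F = -4*x

For a 2-form in R^3 of the form above, applying d gives a 3-form with coefficient ∂P/∂x + ∂Q/∂y + ∂R/∂z:
  ∂P/∂x = -4*x
  ∂Q/∂y = 0
  ∂R/∂z = 0
Sum = -4*x, which is exactly div F.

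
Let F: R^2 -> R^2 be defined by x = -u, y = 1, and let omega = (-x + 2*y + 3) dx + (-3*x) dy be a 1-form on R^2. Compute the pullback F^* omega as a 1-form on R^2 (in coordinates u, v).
F^* omega = (-u - 5) du

Using F^*(f dg) = (f ∘ F) d(g ∘ F), substitute each coordinate x_i by F_i(u, v) in f_i, and replace dx_i by d F_i = (∂F_i/∂u) du + (∂F_i/∂v) dv.
  For the x component: f_1(F) = u + 5; d F_1 = (-1) du + (0) dv
  For the y component: f_2(F) = 3*u; d F_2 = (0) du + (0) dv
Combining and collecting du, dv coefficients:
  coeff of du: -u - 5
  coeff of dv: 0
F^* omega = (-u - 5) du.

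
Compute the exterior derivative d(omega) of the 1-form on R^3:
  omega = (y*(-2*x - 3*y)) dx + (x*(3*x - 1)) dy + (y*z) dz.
d(omega) = (8*x + 6*y - 1) dx ∧ dy + (z) dy ∧ dz

For a 1-form omega = sum_i f_i dx_i, the exterior derivative is
  d(omega) = sum_{i < j} (∂f_j/∂x_i - ∂f_i/∂x_j) dx_i ∧ dx_j.
  coefficient of dx ∧ dy: ∂f_2/∂x - ∂f_1/∂y = ∂(x*(3*x - 1))/∂x - ∂(y*(-2*x - 3*y))/∂y = 8*x + 6*y - 1
  coefficient of dy ∧ dz: ∂f_3/∂y - ∂f_2/∂z = ∂(y*z)/∂y - ∂(x*(3*x - 1))/∂z = z
Assembling: d(omega) = (8*x + 6*y - 1) dx ∧ dy + (z) dy ∧ dz.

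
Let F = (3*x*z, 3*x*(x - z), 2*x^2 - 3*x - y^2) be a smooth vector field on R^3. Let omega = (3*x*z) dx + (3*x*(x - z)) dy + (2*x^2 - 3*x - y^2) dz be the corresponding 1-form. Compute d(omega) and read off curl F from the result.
d(omega) = (3*x - 2*y) dy ∧ dz + (3 - x) dz ∧ dx + (6*x - 3*z) dx ∧ dy; curl F = (3*x - 2*y, 3 - x, 6*x - 3*z)

d omega = sum_{i<j} (∂f_j/∂x_i - ∂f_i/∂x_j) dx_i ∧ dx_j. Under the identification (dy ∧ dz, dz ∧ dx, dx ∧ dy) ↔ (e_x, e_y, e_z), the coefficients are exactly the components of curl F. Compute:
  ∂R/∂y - ∂Q/∂z = (-2*y) - (-3*x) = 3*x - 2*y
  ∂P/∂z - ∂R/∂x = (3*x) - (4*x - 3) = 3 - x
  ∂Q/∂x - ∂P/∂y = (6*x - 3*z) - (0) = 6*x - 3*z.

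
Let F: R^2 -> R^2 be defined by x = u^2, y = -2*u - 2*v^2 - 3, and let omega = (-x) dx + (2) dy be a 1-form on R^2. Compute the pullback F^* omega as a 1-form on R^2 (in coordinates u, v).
F^* omega = (-2*u^3 - 4) du + (-8*v) dv

Using F^*(f dg) = (f ∘ F) d(g ∘ F), substitute each coordinate x_i by F_i(u, v) in f_i, and replace dx_i by d F_i = (∂F_i/∂u) du + (∂F_i/∂v) dv.
  For the x component: f_1(F) = -u^2; d F_1 = (2*u) du + (0) dv
  For the y component: f_2(F) = 2; d F_2 = (-2) du + (-4*v) dv
Combining and collecting du, dv coefficients:
  coeff of du: -2*u^3 - 4
  coeff of dv: -8*v
F^* omega = (-2*u^3 - 4) du + (-8*v) dv.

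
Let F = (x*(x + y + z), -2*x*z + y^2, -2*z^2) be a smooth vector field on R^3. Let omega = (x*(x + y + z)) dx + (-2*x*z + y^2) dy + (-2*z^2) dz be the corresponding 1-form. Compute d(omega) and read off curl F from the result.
d(omega) = (2*x) dy ∧ dz + (x) dz ∧ dx + (-x - 2*z) dx ∧ dy; curl F = (2*x, x, -x - 2*z)

d omega = sum_{i<j} (∂f_j/∂x_i - ∂f_i/∂x_j) dx_i ∧ dx_j. Under the identification (dy ∧ dz, dz ∧ dx, dx ∧ dy) ↔ (e_x, e_y, e_z), the coefficients are exactly the components of curl F. Compute:
  ∂R/∂y - ∂Q/∂z = (0) - (-2*x) = 2*x
  ∂P/∂z - ∂R/∂x = (x) - (0) = x
  ∂Q/∂x - ∂P/∂y = (-2*z) - (x) = -x - 2*z.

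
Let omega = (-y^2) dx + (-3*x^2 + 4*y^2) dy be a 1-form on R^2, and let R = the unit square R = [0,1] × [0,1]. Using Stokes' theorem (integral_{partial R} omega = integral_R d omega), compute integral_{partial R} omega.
integral_(partial R) omega = -2

Stokes: integral_partial_R omega = integral_R d omega with d omega = (∂Q/∂x - ∂P/∂y) dx ∧ dy.
  ∂Q/∂x = -6*x
  ∂P/∂y = -2*y
  integrand = ∂Q/∂x - ∂P/∂y = -6*x + 2*y.
Integrating over R: integral_0^1 integral_0^1 (-6*x + 2*y) dx dy = -2.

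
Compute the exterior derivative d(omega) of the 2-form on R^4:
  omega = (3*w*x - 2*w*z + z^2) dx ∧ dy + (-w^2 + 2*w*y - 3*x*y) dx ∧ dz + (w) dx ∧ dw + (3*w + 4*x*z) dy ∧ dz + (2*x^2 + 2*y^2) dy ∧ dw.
d(omega) = (-4*w + 3*x + 6*z) dx ∧ dy ∧ dz + (7*x - 2*z) dx ∧ dy ∧ dw + (-2*w + 2*y) dx ∧ dz ∧ dw + (3) dy ∧ dz ∧ dw

For a 2-form omega = sum_{i<j} g_{ij} dx_i ∧ dx_j, the exterior derivative is
  d(omega) = sum_{i<j} d(g_{ij}) ∧ dx_i ∧ dx_j = sum_{i<j, k} (∂g_{ij}/∂x_k) dx_k ∧ dx_i ∧ dx_j.
Expand each term, using dx_k ∧ dx_i ∧ dx_j = sgn(permutation) dx_{(a)} ∧ dx_{(b)} ∧ dx_{(c)} with (a < b < c) sorted:
  d(3*w*x - 2*w*z + z^2) includes (∂/∂z)(3*w*x - 2*w*z + z^2) dz = (-2*w + 2*z) dz, which multiplied by dx ∧ dy gives (-2*w + 2*z) dx ∧ dy ∧ dz
  d(3*w*x - 2*w*z + z^2) includes (∂/∂w)(3*w*x - 2*w*z + z^2) dw = (3*x - 2*z) dw, which multiplied by dx ∧ dy gives (3*x - 2*z) dx ∧ dy ∧ dw
  d(-w^2 + 2*w*y - 3*x*y) includes (∂/∂y)(-w^2 + 2*w*y - 3*x*y) dy = (2*w - 3*x) dy, which multiplied by dx ∧ dz gives (-2*w + 3*x) dx ∧ dy ∧ dz
  d(-w^2 + 2*w*y - 3*x*y) includes (∂/∂w)(-w^2 + 2*w*y - 3*x*y) dw = (-2*w + 2*y) dw, which multiplied by dx ∧ dz gives (-2*w + 2*y) dx ∧ dz ∧ dw
  d(3*w + 4*x*z) includes (∂/∂x)(3*w + 4*x*z) dx = (4*z) dx, which multiplied by dy ∧ dz gives (4*z) dx ∧ dy ∧ dz
  d(3*w + 4*x*z) includes (∂/∂w)(3*w + 4*x*z) dw = (3) dw, which multiplied by dy ∧ dz gives (3) dy ∧ dz ∧ dw
  d(2*x^2 + 2*y^2) includes (∂/∂x)(2*x^2 + 2*y^2) dx = (4*x) dx, which multiplied by dy ∧ dw gives (4*x) dx ∧ dy ∧ dw
Collecting like 3-forms: d(omega) = (-4*w + 3*x + 6*z) dx ∧ dy ∧ dz + (7*x - 2*z) dx ∧ dy ∧ dw + (-2*w + 2*y) dx ∧ dz ∧ dw + (3) dy ∧ dz ∧ dw.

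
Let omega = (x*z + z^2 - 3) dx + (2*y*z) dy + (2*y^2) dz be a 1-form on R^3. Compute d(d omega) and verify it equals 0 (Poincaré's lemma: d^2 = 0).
d(d omega) = 0

Step 1: d omega = sum_{i<j} (∂f_j/∂x_i - ∂f_i/∂x_j) dx_i ∧ dx_j:
  coeff of dx ∧ dy: 0
  coeff of dx ∧ dz: -x - 2*z
  coeff of dy ∧ dz: 2*y
Step 2: Apply d again to each 2-form coefficient. The only possible 3-form in R^3 is dx ∧ dy ∧ dz, with coefficient
  ∂(coeff of dy∧dz)/∂x - ∂(coeff of dx∧dz)/∂y + ∂(coeff of dx∧dy)/∂z
  = ∂/∂x (2*y) - ∂/∂y (-x - 2*z) + ∂/∂z (0).
Each of these terms simplifies to sums of mixed partials that cancel in pairs. The result is 0 (by equality of mixed partials for smooth functions — Schwarz / Clairaut).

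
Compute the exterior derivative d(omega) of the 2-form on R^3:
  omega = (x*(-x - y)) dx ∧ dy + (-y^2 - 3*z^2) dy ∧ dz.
d(omega) = 0

For a 2-form omega = sum_{i<j} g_{ij} dx_i ∧ dx_j, the exterior derivative is
  d(omega) = sum_{i<j} d(g_{ij}) ∧ dx_i ∧ dx_j = sum_{i<j, k} (∂g_{ij}/∂x_k) dx_k ∧ dx_i ∧ dx_j.
Expand each term, using dx_k ∧ dx_i ∧ dx_j = sgn(permutation) dx_{(a)} ∧ dx_{(b)} ∧ dx_{(c)} with (a < b < c) sorted:

Collecting like 3-forms: d(omega) = 0.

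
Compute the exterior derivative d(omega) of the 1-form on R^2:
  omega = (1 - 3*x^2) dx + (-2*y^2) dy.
d(omega) = 0

For a 1-form omega = sum_i f_i dx_i, the exterior derivative is
  d(omega) = sum_{i < j} (∂f_j/∂x_i - ∂f_i/∂x_j) dx_i ∧ dx_j.

Assembling: d(omega) = 0.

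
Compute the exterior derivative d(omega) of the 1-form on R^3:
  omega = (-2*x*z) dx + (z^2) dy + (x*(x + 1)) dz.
d(omega) = (4*x + 1) dx ∧ dz + (-2*z) dy ∧ dz

For a 1-form omega = sum_i f_i dx_i, the exterior derivative is
  d(omega) = sum_{i < j} (∂f_j/∂x_i - ∂f_i/∂x_j) dx_i ∧ dx_j.
  coefficient of dx ∧ dz: ∂f_3/∂x - ∂f_1/∂z = ∂(x*(x + 1))/∂x - ∂(-2*x*z)/∂z = 4*x + 1
  coefficient of dy ∧ dz: ∂f_3/∂y - ∂f_2/∂z = ∂(x*(x + 1))/∂y - ∂(z^2)/∂z = -2*z
Assembling: d(omega) = (4*x + 1) dx ∧ dz + (-2*z) dy ∧ dz.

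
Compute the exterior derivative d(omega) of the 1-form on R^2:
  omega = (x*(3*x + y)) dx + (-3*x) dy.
d(omega) = (-x - 3) dx ∧ dy

For a 1-form omega = sum_i f_i dx_i, the exterior derivative is
  d(omega) = sum_{i < j} (∂f_j/∂x_i - ∂f_i/∂x_j) dx_i ∧ dx_j.
  coefficient of dx ∧ dy: ∂f_2/∂x - ∂f_1/∂y = ∂(-3*x)/∂x - ∂(x*(3*x + y))/∂y = -x - 3
Assembling: d(omega) = (-x - 3) dx ∧ dy.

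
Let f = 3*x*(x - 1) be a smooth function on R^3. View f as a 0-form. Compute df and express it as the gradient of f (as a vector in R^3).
df = (6*x - 3) dx + (0) dy + (0) dz; grad f = (6*x - 3, 0, 0)

For a 0-form f, d f = (∂f/∂x) dx + (∂f/∂y) dy + (∂f/∂z) dz. The components of the vector representation are exactly the entries of grad f in Cartesian coordinates:
  ∂f/∂x = 6*x - 3
  ∂f/∂y = 0
  ∂f/∂z = 0.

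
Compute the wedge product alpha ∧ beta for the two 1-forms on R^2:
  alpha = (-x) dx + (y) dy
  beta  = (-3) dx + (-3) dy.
alpha ∧ beta = (3*x + 3*y) dx ∧ dy

Distribute the wedge, using dx_i ∧ dx_j = -dx_j ∧ dx_i and dx_i ∧ dx_i = 0. For each pair (i, j) with i < j, the coefficient of dx_i ∧ dx_j in alpha ∧ beta is (alpha_i * beta_j - alpha_j * beta_i). Collecting: alpha ∧ beta = (3*x + 3*y) dx ∧ dy.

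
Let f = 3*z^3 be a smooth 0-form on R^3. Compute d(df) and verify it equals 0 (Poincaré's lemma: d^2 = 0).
d(df) = 0

Step 1: df = sum_i (∂f/∂x_i) dx_i = (0) dx + (0) dy + (9*z^2) dz.
Step 2: Apply d again. Using the 1-form formula, the coefficient of dx ∧ dy in d(df) is ∂^2 f/∂x ∂y - ∂^2 f/∂y ∂x = (0) - (0) = 0 (equality of mixed partials for smooth f).
Similarly for dx ∧ dz and dy ∧ dz — all coefficients vanish. So d(df) = 0.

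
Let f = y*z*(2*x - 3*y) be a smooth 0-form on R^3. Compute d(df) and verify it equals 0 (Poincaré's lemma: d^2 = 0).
d(df) = 0

Step 1: df = sum_i (∂f/∂x_i) dx_i = (2*y*z) dx + (2*z*(x - 3*y)) dy + (y*(2*x - 3*y)) dz.
Step 2: Apply d again. Using the 1-form formula, the coefficient of dx ∧ dy in d(df) is ∂^2 f/∂x ∂y - ∂^2 f/∂y ∂x = (2*z) - (2*z) = 0 (equality of mixed partials for smooth f).
Similarly for dx ∧ dz and dy ∧ dz — all coefficients vanish. So d(df) = 0.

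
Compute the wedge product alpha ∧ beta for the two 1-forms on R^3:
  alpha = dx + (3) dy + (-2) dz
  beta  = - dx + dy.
alpha ∧ beta = (4) dx ∧ dy + (-2) dx ∧ dz + (2) dy ∧ dz

Distribute the wedge, using dx_i ∧ dx_j = -dx_j ∧ dx_i and dx_i ∧ dx_i = 0. For each pair (i, j) with i < j, the coefficient of dx_i ∧ dx_j in alpha ∧ beta is (alpha_i * beta_j - alpha_j * beta_i). Collecting: alpha ∧ beta = (4) dx ∧ dy + (-2) dx ∧ dz + (2) dy ∧ dz.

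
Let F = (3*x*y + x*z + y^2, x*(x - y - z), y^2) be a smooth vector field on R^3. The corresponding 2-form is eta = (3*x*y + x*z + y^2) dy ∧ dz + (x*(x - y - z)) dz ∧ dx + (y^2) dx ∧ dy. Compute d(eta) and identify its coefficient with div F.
d(eta) = (-x + 3*y + z) dx ∧ dy ∧ dz; div F = -x + 3*y + z

For a 2-form in R^3 of the form above, applying d gives a 3-form with coefficient ∂P/∂x + ∂Q/∂y + ∂R/∂z:
  ∂P/∂x = 3*y + z
  ∂Q/∂y = -x
  ∂R/∂z = 0
Sum = -x + 3*y + z, which is exactly div F.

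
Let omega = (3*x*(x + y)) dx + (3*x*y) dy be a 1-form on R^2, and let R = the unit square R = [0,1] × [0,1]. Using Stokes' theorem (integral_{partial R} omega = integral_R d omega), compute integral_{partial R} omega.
integral_(partial R) omega = 0

Stokes: integral_partial_R omega = integral_R d omega with d omega = (∂Q/∂x - ∂P/∂y) dx ∧ dy.
  ∂Q/∂x = 3*y
  ∂P/∂y = 3*x
  integrand = ∂Q/∂x - ∂P/∂y = -3*x + 3*y.
Integrating over R: integral_0^1 integral_0^1 (-3*x + 3*y) dx dy = 0.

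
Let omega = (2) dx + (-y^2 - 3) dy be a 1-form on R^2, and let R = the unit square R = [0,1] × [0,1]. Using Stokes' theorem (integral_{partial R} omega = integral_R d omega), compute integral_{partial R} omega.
integral_(partial R) omega = 0

Stokes: integral_partial_R omega = integral_R d omega with d omega = (∂Q/∂x - ∂P/∂y) dx ∧ dy.
  ∂Q/∂x = 0
  ∂P/∂y = 0
  integrand = ∂Q/∂x - ∂P/∂y = 0.
Integrating over R: integral_0^1 integral_0^1 (0) dx dy = 0.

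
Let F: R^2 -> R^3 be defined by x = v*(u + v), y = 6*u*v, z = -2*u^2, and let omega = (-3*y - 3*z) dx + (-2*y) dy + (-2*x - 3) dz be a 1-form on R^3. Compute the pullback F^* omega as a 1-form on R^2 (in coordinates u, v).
F^* omega = (2*u*(7*u*v - 41*v^2 + 6)) du + (6*u*(u^2 - 13*u*v - 6*v^2)) dv

Using F^*(f dg) = (f ∘ F) d(g ∘ F), substitute each coordinate x_i by F_i(u, v) in f_i, and replace dx_i by d F_i = (∂F_i/∂u) du + (∂F_i/∂v) dv.
  For the x component: f_1(F) = 6*u*(u - 3*v); d F_1 = (v) du + (u + 2*v) dv
  For the y component: f_2(F) = -12*u*v; d F_2 = (6*v) du + (6*u) dv
  For the z component: f_3(F) = -2*u*v - 2*v^2 - 3; d F_3 = (-4*u) du + (0) dv
Combining and collecting du, dv coefficients:
  coeff of du: 2*u*(7*u*v - 41*v^2 + 6)
  coeff of dv: 6*u*(u^2 - 13*u*v - 6*v^2)
F^* omega = (2*u*(7*u*v - 41*v^2 + 6)) du + (6*u*(u^2 - 13*u*v - 6*v^2)) dv.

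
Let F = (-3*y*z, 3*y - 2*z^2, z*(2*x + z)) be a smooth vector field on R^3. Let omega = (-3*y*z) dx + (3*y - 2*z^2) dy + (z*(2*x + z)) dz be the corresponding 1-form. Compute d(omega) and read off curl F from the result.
d(omega) = (4*z) dy ∧ dz + (-3*y - 2*z) dz ∧ dx + (3*z) dx ∧ dy; curl F = (4*z, -3*y - 2*z, 3*z)

d omega = sum_{i<j} (∂f_j/∂x_i - ∂f_i/∂x_j) dx_i ∧ dx_j. Under the identification (dy ∧ dz, dz ∧ dx, dx ∧ dy) ↔ (e_x, e_y, e_z), the coefficients are exactly the components of curl F. Compute:
  ∂R/∂y - ∂Q/∂z = (0) - (-4*z) = 4*z
  ∂P/∂z - ∂R/∂x = (-3*y) - (2*z) = -3*y - 2*z
  ∂Q/∂x - ∂P/∂y = (0) - (-3*z) = 3*z.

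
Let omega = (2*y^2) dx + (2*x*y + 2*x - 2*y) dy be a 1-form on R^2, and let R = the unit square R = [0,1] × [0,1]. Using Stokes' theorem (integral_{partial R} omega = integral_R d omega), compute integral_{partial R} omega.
integral_(partial R) omega = 1

Stokes: integral_partial_R omega = integral_R d omega with d omega = (∂Q/∂x - ∂P/∂y) dx ∧ dy.
  ∂Q/∂x = 2*y + 2
  ∂P/∂y = 4*y
  integrand = ∂Q/∂x - ∂P/∂y = 2 - 2*y.
Integrating over R: integral_0^1 integral_0^1 (2 - 2*y) dx dy = 1.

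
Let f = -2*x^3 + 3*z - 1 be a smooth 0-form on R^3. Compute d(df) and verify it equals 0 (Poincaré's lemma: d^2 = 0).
d(df) = 0

Step 1: df = sum_i (∂f/∂x_i) dx_i = (-6*x^2) dx + (0) dy + (3) dz.
Step 2: Apply d again. Using the 1-form formula, the coefficient of dx ∧ dy in d(df) is ∂^2 f/∂x ∂y - ∂^2 f/∂y ∂x = (0) - (0) = 0 (equality of mixed partials for smooth f).
Similarly for dx ∧ dz and dy ∧ dz — all coefficients vanish. So d(df) = 0.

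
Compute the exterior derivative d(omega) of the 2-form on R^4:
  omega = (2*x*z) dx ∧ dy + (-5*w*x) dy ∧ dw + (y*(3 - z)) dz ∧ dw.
d(omega) = (2*x) dx ∧ dy ∧ dz + (-5*w) dx ∧ dy ∧ dw + (3 - z) dy ∧ dz ∧ dw

For a 2-form omega = sum_{i<j} g_{ij} dx_i ∧ dx_j, the exterior derivative is
  d(omega) = sum_{i<j} d(g_{ij}) ∧ dx_i ∧ dx_j = sum_{i<j, k} (∂g_{ij}/∂x_k) dx_k ∧ dx_i ∧ dx_j.
Expand each term, using dx_k ∧ dx_i ∧ dx_j = sgn(permutation) dx_{(a)} ∧ dx_{(b)} ∧ dx_{(c)} with (a < b < c) sorted:
  d(2*x*z) includes (∂/∂z)(2*x*z) dz = (2*x) dz, which multiplied by dx ∧ dy gives (2*x) dx ∧ dy ∧ dz
  d(-5*w*x) includes (∂/∂x)(-5*w*x) dx = (-5*w) dx, which multiplied by dy ∧ dw gives (-5*w) dx ∧ dy ∧ dw
  d(y*(3 - z)) includes (∂/∂y)(y*(3 - z)) dy = (3 - z) dy, which multiplied by dz ∧ dw gives (3 - z) dy ∧ dz ∧ dw
Collecting like 3-forms: d(omega) = (2*x) dx ∧ dy ∧ dz + (-5*w) dx ∧ dy ∧ dw + (3 - z) dy ∧ dz ∧ dw.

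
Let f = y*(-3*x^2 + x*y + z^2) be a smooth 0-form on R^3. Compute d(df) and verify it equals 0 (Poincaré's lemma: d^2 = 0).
d(df) = 0

Step 1: df = sum_i (∂f/∂x_i) dx_i = (y*(-6*x + y)) dx + (-3*x^2 + 2*x*y + z^2) dy + (2*y*z) dz.
Step 2: Apply d again. Using the 1-form formula, the coefficient of dx ∧ dy in d(df) is ∂^2 f/∂x ∂y - ∂^2 f/∂y ∂x = (-6*x + 2*y) - (-6*x + 2*y) = 0 (equality of mixed partials for smooth f).
Similarly for dx ∧ dz and dy ∧ dz — all coefficients vanish. So d(df) = 0.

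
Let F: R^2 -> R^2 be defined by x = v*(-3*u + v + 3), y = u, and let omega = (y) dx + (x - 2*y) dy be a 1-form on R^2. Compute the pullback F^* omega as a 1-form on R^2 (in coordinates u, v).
F^* omega = (-6*u*v - 2*u + v^2 + 3*v) du + (u*(-3*u + 2*v + 3)) dv

Using F^*(f dg) = (f ∘ F) d(g ∘ F), substitute each coordinate x_i by F_i(u, v) in f_i, and replace dx_i by d F_i = (∂F_i/∂u) du + (∂F_i/∂v) dv.
  For the x component: f_1(F) = u; d F_1 = (-3*v) du + (-3*u + 2*v + 3) dv
  For the y component: f_2(F) = -3*u*v - 2*u + v^2 + 3*v; d F_2 = (1) du + (0) dv
Combining and collecting du, dv coefficients:
  coeff of du: -6*u*v - 2*u + v^2 + 3*v
  coeff of dv: u*(-3*u + 2*v + 3)
F^* omega = (-6*u*v - 2*u + v^2 + 3*v) du + (u*(-3*u + 2*v + 3)) dv.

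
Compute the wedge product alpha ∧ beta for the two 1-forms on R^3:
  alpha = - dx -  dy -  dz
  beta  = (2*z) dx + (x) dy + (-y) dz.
alpha ∧ beta = (-x + 2*z) dx ∧ dy + (y + 2*z) dx ∧ dz + (x + y) dy ∧ dz

Distribute the wedge, using dx_i ∧ dx_j = -dx_j ∧ dx_i and dx_i ∧ dx_i = 0. For each pair (i, j) with i < j, the coefficient of dx_i ∧ dx_j in alpha ∧ beta is (alpha_i * beta_j - alpha_j * beta_i). Collecting: alpha ∧ beta = (-x + 2*z) dx ∧ dy + (y + 2*z) dx ∧ dz + (x + y) dy ∧ dz.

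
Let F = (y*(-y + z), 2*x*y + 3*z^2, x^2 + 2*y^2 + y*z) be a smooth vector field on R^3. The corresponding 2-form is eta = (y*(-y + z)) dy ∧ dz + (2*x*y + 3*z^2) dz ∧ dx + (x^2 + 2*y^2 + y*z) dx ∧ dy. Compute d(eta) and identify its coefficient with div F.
d(eta) = (2*x + y) dx ∧ dy ∧ dz; div F = 2*x + y

For a 2-form in R^3 of the form above, applying d gives a 3-form with coefficient ∂P/∂x + ∂Q/∂y + ∂R/∂z:
  ∂P/∂x = 0
  ∂Q/∂y = 2*x
  ∂R/∂z = y
Sum = 2*x + y, which is exactly div F.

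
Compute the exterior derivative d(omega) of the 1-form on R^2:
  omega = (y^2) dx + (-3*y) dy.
d(omega) = (-2*y) dx ∧ dy

For a 1-form omega = sum_i f_i dx_i, the exterior derivative is
  d(omega) = sum_{i < j} (∂f_j/∂x_i - ∂f_i/∂x_j) dx_i ∧ dx_j.
  coefficient of dx ∧ dy: ∂f_2/∂x - ∂f_1/∂y = ∂(-3*y)/∂x - ∂(y^2)/∂y = -2*y
Assembling: d(omega) = (-2*y) dx ∧ dy.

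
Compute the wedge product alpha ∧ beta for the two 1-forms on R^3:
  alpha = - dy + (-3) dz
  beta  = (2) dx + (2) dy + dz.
alpha ∧ beta = (2) dx ∧ dy + (5) dy ∧ dz + (6) dx ∧ dz

Distribute the wedge, using dx_i ∧ dx_j = -dx_j ∧ dx_i and dx_i ∧ dx_i = 0. For each pair (i, j) with i < j, the coefficient of dx_i ∧ dx_j in alpha ∧ beta is (alpha_i * beta_j - alpha_j * beta_i). Collecting: alpha ∧ beta = (2) dx ∧ dy + (5) dy ∧ dz + (6) dx ∧ dz.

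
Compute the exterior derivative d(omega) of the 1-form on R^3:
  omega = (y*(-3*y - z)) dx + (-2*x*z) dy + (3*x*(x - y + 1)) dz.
d(omega) = (6*y - z) dx ∧ dy + (6*x - 2*y + 3) dx ∧ dz + (-x) dy ∧ dz

For a 1-form omega = sum_i f_i dx_i, the exterior derivative is
  d(omega) = sum_{i < j} (∂f_j/∂x_i - ∂f_i/∂x_j) dx_i ∧ dx_j.
  coefficient of dx ∧ dy: ∂f_2/∂x - ∂f_1/∂y = ∂(-2*x*z)/∂x - ∂(y*(-3*y - z))/∂y = 6*y - z
  coefficient of dx ∧ dz: ∂f_3/∂x - ∂f_1/∂z = ∂(3*x*(x - y + 1))/∂x - ∂(y*(-3*y - z))/∂z = 6*x - 2*y + 3
  coefficient of dy ∧ dz: ∂f_3/∂y - ∂f_2/∂z = ∂(3*x*(x - y + 1))/∂y - ∂(-2*x*z)/∂z = -x
Assembling: d(omega) = (6*y - z) dx ∧ dy + (6*x - 2*y + 3) dx ∧ dz + (-x) dy ∧ dz.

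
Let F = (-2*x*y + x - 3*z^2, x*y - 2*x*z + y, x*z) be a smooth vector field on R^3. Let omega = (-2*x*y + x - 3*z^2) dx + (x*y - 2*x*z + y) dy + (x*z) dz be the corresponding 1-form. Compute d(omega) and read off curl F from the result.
d(omega) = (2*x) dy ∧ dz + (-7*z) dz ∧ dx + (2*x + y - 2*z) dx ∧ dy; curl F = (2*x, -7*z, 2*x + y - 2*z)

d omega = sum_{i<j} (∂f_j/∂x_i - ∂f_i/∂x_j) dx_i ∧ dx_j. Under the identification (dy ∧ dz, dz ∧ dx, dx ∧ dy) ↔ (e_x, e_y, e_z), the coefficients are exactly the components of curl F. Compute:
  ∂R/∂y - ∂Q/∂z = (0) - (-2*x) = 2*x
  ∂P/∂z - ∂R/∂x = (-6*z) - (z) = -7*z
  ∂Q/∂x - ∂P/∂y = (y - 2*z) - (-2*x) = 2*x + y - 2*z.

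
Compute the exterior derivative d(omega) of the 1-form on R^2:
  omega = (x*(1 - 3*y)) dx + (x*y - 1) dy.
d(omega) = (3*x + y) dx ∧ dy

For a 1-form omega = sum_i f_i dx_i, the exterior derivative is
  d(omega) = sum_{i < j} (∂f_j/∂x_i - ∂f_i/∂x_j) dx_i ∧ dx_j.
  coefficient of dx ∧ dy: ∂f_2/∂x - ∂f_1/∂y = ∂(x*y - 1)/∂x - ∂(x*(1 - 3*y))/∂y = 3*x + y
Assembling: d(omega) = (3*x + y) dx ∧ dy.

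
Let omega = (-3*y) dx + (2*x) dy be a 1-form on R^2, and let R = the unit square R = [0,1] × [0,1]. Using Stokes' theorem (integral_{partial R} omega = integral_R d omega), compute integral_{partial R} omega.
integral_(partial R) omega = 5

Stokes: integral_partial_R omega = integral_R d omega with d omega = (∂Q/∂x - ∂P/∂y) dx ∧ dy.
  ∂Q/∂x = 2
  ∂P/∂y = -3
  integrand = ∂Q/∂x - ∂P/∂y = 5.
Integrating over R: integral_0^1 integral_0^1 (5) dx dy = 5.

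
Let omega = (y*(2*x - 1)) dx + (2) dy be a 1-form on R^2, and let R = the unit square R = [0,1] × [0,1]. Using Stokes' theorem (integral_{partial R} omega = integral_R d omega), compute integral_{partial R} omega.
integral_(partial R) omega = 0

Stokes: integral_partial_R omega = integral_R d omega with d omega = (∂Q/∂x - ∂P/∂y) dx ∧ dy.
  ∂Q/∂x = 0
  ∂P/∂y = 2*x - 1
  integrand = ∂Q/∂x - ∂P/∂y = 1 - 2*x.
Integrating over R: integral_0^1 integral_0^1 (1 - 2*x) dx dy = 0.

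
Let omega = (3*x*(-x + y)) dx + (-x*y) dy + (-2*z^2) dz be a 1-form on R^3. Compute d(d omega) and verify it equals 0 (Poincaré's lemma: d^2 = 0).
d(d omega) = 0

Step 1: d omega = sum_{i<j} (∂f_j/∂x_i - ∂f_i/∂x_j) dx_i ∧ dx_j:
  coeff of dx ∧ dy: -3*x - y
  coeff of dx ∧ dz: 0
  coeff of dy ∧ dz: 0
Step 2: Apply d again to each 2-form coefficient. The only possible 3-form in R^3 is dx ∧ dy ∧ dz, with coefficient
  ∂(coeff of dy∧dz)/∂x - ∂(coeff of dx∧dz)/∂y + ∂(coeff of dx∧dy)/∂z
  = ∂/∂x (0) - ∂/∂y (0) + ∂/∂z (-3*x - y).
Each of these terms simplifies to sums of mixed partials that cancel in pairs. The result is 0 (by equality of mixed partials for smooth functions — Schwarz / Clairaut).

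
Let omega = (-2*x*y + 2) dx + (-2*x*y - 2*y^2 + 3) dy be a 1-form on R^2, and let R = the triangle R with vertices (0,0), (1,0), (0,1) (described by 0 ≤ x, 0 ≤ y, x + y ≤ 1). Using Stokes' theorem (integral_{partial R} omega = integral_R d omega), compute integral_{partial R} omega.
integral_(partial R) omega = 0

Stokes: integral_partial_R omega = integral_R d omega with d omega = (∂Q/∂x - ∂P/∂y) dx ∧ dy.
  ∂Q/∂x = -2*y
  ∂P/∂y = -2*x
  integrand = ∂Q/∂x - ∂P/∂y = 2*x - 2*y.
Integrating over R: integral_0^1 integral_0^{1-x} (2*x - 2*y) dy dx = 0.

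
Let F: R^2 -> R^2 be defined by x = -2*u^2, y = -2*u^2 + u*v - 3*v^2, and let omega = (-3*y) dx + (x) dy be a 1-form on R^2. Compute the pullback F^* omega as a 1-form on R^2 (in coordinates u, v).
F^* omega = (2*u*(-8*u^2 + 5*u*v - 18*v^2)) du + (2*u^2*(-u + 6*v)) dv

Using F^*(f dg) = (f ∘ F) d(g ∘ F), substitute each coordinate x_i by F_i(u, v) in f_i, and replace dx_i by d F_i = (∂F_i/∂u) du + (∂F_i/∂v) dv.
  For the x component: f_1(F) = 6*u^2 - 3*u*v + 9*v^2; d F_1 = (-4*u) du + (0) dv
  For the y component: f_2(F) = -2*u^2; d F_2 = (-4*u + v) du + (u - 6*v) dv
Combining and collecting du, dv coefficients:
  coeff of du: 2*u*(-8*u^2 + 5*u*v - 18*v^2)
  coeff of dv: 2*u^2*(-u + 6*v)
F^* omega = (2*u*(-8*u^2 + 5*u*v - 18*v^2)) du + (2*u^2*(-u + 6*v)) dv.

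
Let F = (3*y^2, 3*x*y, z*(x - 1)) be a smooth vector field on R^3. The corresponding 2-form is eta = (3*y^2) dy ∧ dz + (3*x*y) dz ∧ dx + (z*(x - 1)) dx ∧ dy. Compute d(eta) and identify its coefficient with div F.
d(eta) = (4*x - 1) dx ∧ dy ∧ dz; div F = 4*x - 1

For a 2-form in R^3 of the form above, applying d gives a 3-form with coefficient ∂P/∂x + ∂Q/∂y + ∂R/∂z:
  ∂P/∂x = 0
  ∂Q/∂y = 3*x
  ∂R/∂z = x - 1
Sum = 4*x - 1, which is exactly div F.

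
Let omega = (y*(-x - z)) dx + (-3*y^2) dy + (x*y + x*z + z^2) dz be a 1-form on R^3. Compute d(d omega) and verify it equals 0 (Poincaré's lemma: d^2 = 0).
d(d omega) = 0

Step 1: d omega = sum_{i<j} (∂f_j/∂x_i - ∂f_i/∂x_j) dx_i ∧ dx_j:
  coeff of dx ∧ dy: x + z
  coeff of dx ∧ dz: 2*y + z
  coeff of dy ∧ dz: x
Step 2: Apply d again to each 2-form coefficient. The only possible 3-form in R^3 is dx ∧ dy ∧ dz, with coefficient
  ∂(coeff of dy∧dz)/∂x - ∂(coeff of dx∧dz)/∂y + ∂(coeff of dx∧dy)/∂z
  = ∂/∂x (x) - ∂/∂y (2*y + z) + ∂/∂z (x + z).
Each of these terms simplifies to sums of mixed partials that cancel in pairs. The result is 0 (by equality of mixed partials for smooth functions — Schwarz / Clairaut).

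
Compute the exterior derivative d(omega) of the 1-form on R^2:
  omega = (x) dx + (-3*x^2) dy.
d(omega) = (-6*x) dx ∧ dy

For a 1-form omega = sum_i f_i dx_i, the exterior derivative is
  d(omega) = sum_{i < j} (∂f_j/∂x_i - ∂f_i/∂x_j) dx_i ∧ dx_j.
  coefficient of dx ∧ dy: ∂f_2/∂x - ∂f_1/∂y = ∂(-3*x^2)/∂x - ∂(x)/∂y = -6*x
Assembling: d(omega) = (-6*x) dx ∧ dy.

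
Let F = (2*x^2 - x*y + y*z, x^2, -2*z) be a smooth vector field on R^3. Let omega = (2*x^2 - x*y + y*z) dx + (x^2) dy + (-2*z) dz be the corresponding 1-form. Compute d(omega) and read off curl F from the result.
d(omega) = (0) dy ∧ dz + (y) dz ∧ dx + (3*x - z) dx ∧ dy; curl F = (0, y, 3*x - z)

d omega = sum_{i<j} (∂f_j/∂x_i - ∂f_i/∂x_j) dx_i ∧ dx_j. Under the identification (dy ∧ dz, dz ∧ dx, dx ∧ dy) ↔ (e_x, e_y, e_z), the coefficients are exactly the components of curl F. Compute:
  ∂R/∂y - ∂Q/∂z = (0) - (0) = 0
  ∂P/∂z - ∂R/∂x = (y) - (0) = y
  ∂Q/∂x - ∂P/∂y = (2*x) - (-x + z) = 3*x - z.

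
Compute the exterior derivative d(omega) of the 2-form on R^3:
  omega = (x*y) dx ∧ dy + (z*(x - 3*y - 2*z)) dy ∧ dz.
d(omega) = (z) dx ∧ dy ∧ dz

For a 2-form omega = sum_{i<j} g_{ij} dx_i ∧ dx_j, the exterior derivative is
  d(omega) = sum_{i<j} d(g_{ij}) ∧ dx_i ∧ dx_j = sum_{i<j, k} (∂g_{ij}/∂x_k) dx_k ∧ dx_i ∧ dx_j.
Expand each term, using dx_k ∧ dx_i ∧ dx_j = sgn(permutation) dx_{(a)} ∧ dx_{(b)} ∧ dx_{(c)} with (a < b < c) sorted:
  d(z*(x - 3*y - 2*z)) includes (∂/∂x)(z*(x - 3*y - 2*z)) dx = (z) dx, which multiplied by dy ∧ dz gives (z) dx ∧ dy ∧ dz
Collecting like 3-forms: d(omega) = (z) dx ∧ dy ∧ dz.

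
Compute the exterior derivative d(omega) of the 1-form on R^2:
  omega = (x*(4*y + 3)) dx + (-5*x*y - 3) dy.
d(omega) = (-4*x - 5*y) dx ∧ dy

For a 1-form omega = sum_i f_i dx_i, the exterior derivative is
  d(omega) = sum_{i < j} (∂f_j/∂x_i - ∂f_i/∂x_j) dx_i ∧ dx_j.
  coefficient of dx ∧ dy: ∂f_2/∂x - ∂f_1/∂y = ∂(-5*x*y - 3)/∂x - ∂(x*(4*y + 3))/∂y = -4*x - 5*y
Assembling: d(omega) = (-4*x - 5*y) dx ∧ dy.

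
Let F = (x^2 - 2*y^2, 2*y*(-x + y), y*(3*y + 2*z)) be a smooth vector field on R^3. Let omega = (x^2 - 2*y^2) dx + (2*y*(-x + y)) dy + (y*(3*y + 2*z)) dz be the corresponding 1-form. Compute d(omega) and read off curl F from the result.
d(omega) = (6*y + 2*z) dy ∧ dz + (0) dz ∧ dx + (2*y) dx ∧ dy; curl F = (6*y + 2*z, 0, 2*y)

d omega = sum_{i<j} (∂f_j/∂x_i - ∂f_i/∂x_j) dx_i ∧ dx_j. Under the identification (dy ∧ dz, dz ∧ dx, dx ∧ dy) ↔ (e_x, e_y, e_z), the coefficients are exactly the components of curl F. Compute:
  ∂R/∂y - ∂Q/∂z = (6*y + 2*z) - (0) = 6*y + 2*z
  ∂P/∂z - ∂R/∂x = (0) - (0) = 0
  ∂Q/∂x - ∂P/∂y = (-2*y) - (-4*y) = 2*y.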